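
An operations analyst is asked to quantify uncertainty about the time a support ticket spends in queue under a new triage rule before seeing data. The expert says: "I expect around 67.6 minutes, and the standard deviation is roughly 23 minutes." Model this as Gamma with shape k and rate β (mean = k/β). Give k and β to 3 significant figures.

k ≈ 8.64, β ≈ 0.128

For Gamma(k, rate β): mean = k/β, variance = k/β², so CV = 1/√k.
CV = SD/mean = 23/67.6 = 0.3402, hence k = 1/CV² = 8.64.
Then β = k/mean = 8.64/67.6 = 0.128.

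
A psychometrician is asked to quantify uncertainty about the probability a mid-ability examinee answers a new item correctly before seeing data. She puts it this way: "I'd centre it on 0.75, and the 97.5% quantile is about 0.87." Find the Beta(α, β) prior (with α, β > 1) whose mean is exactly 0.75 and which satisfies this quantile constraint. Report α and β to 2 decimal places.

α ≈ 29.78, β ≈ 9.93

With mean 0.75 fixed, write α = 0.75s, β = 0.25s where s = α+β.
Need P(θ < 0.87) = 0.975 under Beta(0.75s, 0.25s). Normal approximation: (q−m)/√(m(1−m)/s) ≈ z_{0.975} = 1.96, so s ≈ 0.75·0.25·(1.96)²/(0.87−0.75)² = 50.0.
At s = 50.0: P(θ<0.87) ≈ 0.987. Adjusting to match 0.975 gives s ≈ 39.71.
So α = 0.75·39.71 ≈ 29.78, β = 0.25·39.71 ≈ 9.93.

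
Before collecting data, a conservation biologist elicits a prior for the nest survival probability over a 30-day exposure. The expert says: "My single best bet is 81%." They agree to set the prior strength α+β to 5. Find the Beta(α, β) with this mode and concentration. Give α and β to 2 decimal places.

α = 3.43, β = 1.57

For α,β > 1 the Beta mode is (α−1)/(α+β−2). With α+β = 5, the mode is (α−1)/3.
Set (α−1)/3 = 0.81 → α = 1 + 0.81·3 = 3.43.
β = 5 − α = 1.57.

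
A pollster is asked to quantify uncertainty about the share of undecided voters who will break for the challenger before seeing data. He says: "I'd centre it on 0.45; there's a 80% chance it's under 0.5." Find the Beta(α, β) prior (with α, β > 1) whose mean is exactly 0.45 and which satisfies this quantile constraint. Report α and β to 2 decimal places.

With mean 0.45 fixed, write α = 0.45s, β = 0.55s where s = α+β.
Need P(θ < 0.5) = 0.8 under Beta(0.45s, 0.55s). Normal approximation: (q−m)/√(m(1−m)/s) ≈ z_{0.8} = 0.842, so s ≈ 0.45·0.55·(0.842)²/(0.5−0.45)² = 70.1.
At s = 70.1: P(θ<0.5) ≈ 0.800. Adjusting to match 0.8 gives s ≈ 69.87.
So α = 0.45·69.87 ≈ 31.44, β = 0.55·69.87 ≈ 38.43.

α ≈ 31.44, β ≈ 38.43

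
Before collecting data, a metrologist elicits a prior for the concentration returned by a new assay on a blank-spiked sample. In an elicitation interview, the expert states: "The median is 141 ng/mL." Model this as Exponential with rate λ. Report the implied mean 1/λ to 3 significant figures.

mean ≈ 203 ng/mL

Exponential median = ln 2 / λ, so λ = ln 2 / 141.0 = 0.00492.
Mean = 1/λ = 203 ng/mL.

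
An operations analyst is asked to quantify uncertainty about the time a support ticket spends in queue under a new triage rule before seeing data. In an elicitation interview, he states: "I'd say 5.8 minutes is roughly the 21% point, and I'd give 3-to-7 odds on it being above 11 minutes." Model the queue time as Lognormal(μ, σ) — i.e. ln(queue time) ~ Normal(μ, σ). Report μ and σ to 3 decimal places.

If T ~ Lognormal(μ,σ) then ln T ~ Normal(μ,σ), so the p-quantile of ln T is μ + z_p·σ.
ln(5.8) = 1.758 and ln(11) = 2.398; z_{0.21} = -0.8064, z_{0.7} = 0.5244.
σ = (2.398 − 1.758)/(0.5244 − (-0.8064)) = 0.481.
μ = 1.758 − (-0.8064)·0.481 = 2.146.

μ ≈ 2.146, σ ≈ 0.481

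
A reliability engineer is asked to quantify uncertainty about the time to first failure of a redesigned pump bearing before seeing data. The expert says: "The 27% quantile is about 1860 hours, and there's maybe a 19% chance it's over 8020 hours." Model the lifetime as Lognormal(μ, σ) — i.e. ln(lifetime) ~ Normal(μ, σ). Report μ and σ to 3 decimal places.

μ ≈ 8.129, σ ≈ 0.980

If T ~ Lognormal(μ,σ) then ln T ~ Normal(μ,σ), so the p-quantile of ln T is μ + z_p·σ.
ln(1860) = 7.528 and ln(8020) = 8.99; z_{0.27} = -0.6128, z_{0.81} = 0.8779.
σ = (8.99 − 7.528)/(0.8779 − (-0.6128)) = 0.980.
μ = 7.528 − (-0.6128)·0.980 = 8.129.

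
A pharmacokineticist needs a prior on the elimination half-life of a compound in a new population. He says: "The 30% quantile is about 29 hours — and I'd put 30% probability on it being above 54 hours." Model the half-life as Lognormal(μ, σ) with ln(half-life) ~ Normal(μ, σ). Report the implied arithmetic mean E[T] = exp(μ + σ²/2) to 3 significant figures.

If T ~ Lognormal(μ,σ) then ln T ~ Normal(μ,σ), so the p-quantile of ln T is μ + z_p·σ.
ln(29) = 3.367 and ln(54) = 3.989; z_{0.3} = -0.5244, z_{0.7} = 0.5244.
σ = (3.989 − 3.367)/(0.5244 − (-0.5244)) = 0.593.
μ = 3.367 − (-0.5244)·0.593 = 3.678.
E[T] = exp(μ + σ²/2) = exp(3.678 + 0.1757) = 47.2 hours.

E[T] ≈ 47.2 hours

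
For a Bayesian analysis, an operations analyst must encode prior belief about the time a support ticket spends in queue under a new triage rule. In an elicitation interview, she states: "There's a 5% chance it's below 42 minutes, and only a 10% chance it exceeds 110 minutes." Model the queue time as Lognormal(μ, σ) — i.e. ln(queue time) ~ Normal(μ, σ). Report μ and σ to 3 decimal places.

If T ~ Lognormal(μ,σ) then ln T ~ Normal(μ,σ), so the p-quantile of ln T is μ + z_p·σ.
ln(42) = 3.738 and ln(110) = 4.7; z_{0.05} = -1.645, z_{0.9} = 1.282.
σ = (4.7 − 3.738)/(1.282 − (-1.645)) = 0.329.
μ = 3.738 − (-1.645)·0.329 = 4.279.

μ ≈ 4.279, σ ≈ 0.329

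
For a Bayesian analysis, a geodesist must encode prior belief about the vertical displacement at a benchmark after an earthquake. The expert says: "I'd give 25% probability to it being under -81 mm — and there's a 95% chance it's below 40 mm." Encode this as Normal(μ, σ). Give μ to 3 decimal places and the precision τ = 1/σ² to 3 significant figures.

μ = -45.812, τ = 0.000367

For Normal(μ,σ), the p-quantile is μ + z_p·σ. Here z_{0.25} = -0.6745, z_{0.95} = 1.645.
So -81 = μ − 0.6745σ and 40 = μ + 1.645σ.
Subtracting: σ = (40 − -81)/(1.645 − (-0.6745)) = 52.170.
Then μ = -81 − (-0.6745)·52.170 = -45.812.
Precision τ = 1/σ² = 1/52.17² = 0.000367.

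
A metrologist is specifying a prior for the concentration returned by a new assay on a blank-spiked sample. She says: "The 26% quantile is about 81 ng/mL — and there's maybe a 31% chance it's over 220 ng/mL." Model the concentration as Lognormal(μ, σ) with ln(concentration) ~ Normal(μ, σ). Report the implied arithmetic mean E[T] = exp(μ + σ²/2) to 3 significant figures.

E[T] ≈ 209 ng/mL

If T ~ Lognormal(μ,σ) then ln T ~ Normal(μ,σ), so the p-quantile of ln T is μ + z_p·σ.
ln(81) = 4.394 and ln(220) = 5.394; z_{0.26} = -0.6433, z_{0.69} = 0.4959.
σ = (5.394 − 4.394)/(0.4959 − (-0.6433)) = 0.877.
μ = 4.394 − (-0.6433)·0.877 = 4.959.
E[T] = exp(μ + σ²/2) = exp(4.959 + 0.3846) = 209 ng/mL.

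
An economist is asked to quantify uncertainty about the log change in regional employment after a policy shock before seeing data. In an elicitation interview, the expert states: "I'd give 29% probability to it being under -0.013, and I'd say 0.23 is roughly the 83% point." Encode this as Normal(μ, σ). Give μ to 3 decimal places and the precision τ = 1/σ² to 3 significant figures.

μ = 0.076, τ = 38.5

For Normal(μ,σ), the p-quantile is μ + z_p·σ. Here z_{0.29} = -0.5534, z_{0.83} = 0.9542.
So -0.013 = μ − 0.5534σ and 0.23 = μ + 0.9542σ.
Subtracting: σ = (0.23 − -0.013)/(0.9542 − (-0.5534)) = 0.161.
Then μ = -0.013 − (-0.5534)·0.161 = 0.076.
Precision τ = 1/σ² = 1/0.1612² = 38.5.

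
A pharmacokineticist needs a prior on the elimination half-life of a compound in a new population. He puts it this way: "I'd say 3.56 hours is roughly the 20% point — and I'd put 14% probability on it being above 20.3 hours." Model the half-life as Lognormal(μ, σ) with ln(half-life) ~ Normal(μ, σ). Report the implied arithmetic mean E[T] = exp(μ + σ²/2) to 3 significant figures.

If T ~ Lognormal(μ,σ) then ln T ~ Normal(μ,σ), so the p-quantile of ln T is μ + z_p·σ.
ln(3.56) = 1.27 and ln(20.3) = 3.011; z_{0.2} = -0.8416, z_{0.86} = 1.08.
σ = (3.011 − 1.27)/(1.08 − (-0.8416)) = 0.906.
μ = 1.27 − (-0.8416)·0.906 = 2.032.
E[T] = exp(μ + σ²/2) = exp(2.032 + 0.4102) = 11.5 hours.

E[T] ≈ 11.5 hours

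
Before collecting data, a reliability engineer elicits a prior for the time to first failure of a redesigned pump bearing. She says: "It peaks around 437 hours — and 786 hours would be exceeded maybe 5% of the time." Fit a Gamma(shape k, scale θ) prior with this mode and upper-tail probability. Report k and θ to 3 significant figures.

k ≈ 9.09, θ ≈ 54

Gamma(k,θ) with k>1 has mode (k−1)θ, so θ = 437/(k−1).
Need P(X < 786) = 0.95 with θ tied to k this way. Start at k = 2, θ = 437: P(X<786) ≈ 0.537.
Too low — raise k to concentrate. Iterating converges to k ≈ 9.09.
Then θ = 437/(9.09−1) ≈ 54.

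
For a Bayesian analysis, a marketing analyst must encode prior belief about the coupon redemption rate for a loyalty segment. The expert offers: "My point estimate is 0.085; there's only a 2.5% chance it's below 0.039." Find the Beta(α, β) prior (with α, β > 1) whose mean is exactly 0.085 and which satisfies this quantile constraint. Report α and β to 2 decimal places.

α ≈ 8.52, β ≈ 91.77

With mean 0.085 fixed, write α = 0.085s, β = 0.915s where s = α+β.
Need P(θ < 0.039) = 0.025 under Beta(0.085s, 0.915s). Normal approximation: (q−m)/√(m(1−m)/s) ≈ z_{0.025} = -1.96, so s ≈ 0.085·0.915·(-1.96)²/(0.039−0.085)² = 141.2.
At s = 141.2: P(θ<0.039) ≈ 0.009. Adjusting to match 0.025 gives s ≈ 100.29.
So α = 0.085·100.29 ≈ 8.52, β = 0.915·100.29 ≈ 91.77.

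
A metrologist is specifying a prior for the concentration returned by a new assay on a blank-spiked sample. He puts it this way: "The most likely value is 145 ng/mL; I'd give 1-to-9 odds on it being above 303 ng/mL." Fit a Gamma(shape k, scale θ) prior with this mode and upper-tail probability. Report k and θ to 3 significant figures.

Gamma(k,θ) with k>1 has mode (k−1)θ, so θ = 145/(k−1).
Need P(X < 303) = 0.9 with θ tied to k this way. Start at k = 2, θ = 145: P(X<303) ≈ 0.618.
Too low — raise k to concentrate. Iterating converges to k ≈ 4.54.
Then θ = 145/(4.54−1) ≈ 41.

k ≈ 4.54, θ ≈ 41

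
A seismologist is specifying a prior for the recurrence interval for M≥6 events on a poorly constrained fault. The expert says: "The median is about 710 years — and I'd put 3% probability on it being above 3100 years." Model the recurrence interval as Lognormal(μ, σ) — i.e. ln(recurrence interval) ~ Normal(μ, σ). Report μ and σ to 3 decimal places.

If T ~ Lognormal(μ,σ) then ln T ~ Normal(μ,σ), so the p-quantile of ln T is μ + z_p·σ.
ln(710) = 6.565 and ln(3100) = 8.039; z_{0.5} = 0, z_{0.97} = 1.881.
σ = (8.039 − 6.565)/(1.881 − (0)) = 0.784.
μ = 6.565 − (0)·0.784 = 6.565.

μ ≈ 6.565, σ ≈ 0.784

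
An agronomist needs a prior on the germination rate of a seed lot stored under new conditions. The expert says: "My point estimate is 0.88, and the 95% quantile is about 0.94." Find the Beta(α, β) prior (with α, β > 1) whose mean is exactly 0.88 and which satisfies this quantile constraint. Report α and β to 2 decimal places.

α ≈ 53.96, β ≈ 7.36

With mean 0.88 fixed, write α = 0.88s, β = 0.12s where s = α+β.
Need P(θ < 0.94) = 0.95 under Beta(0.88s, 0.12s). Normal approximation: (q−m)/√(m(1−m)/s) ≈ z_{0.95} = 1.64, so s ≈ 0.88·0.12·(1.64)²/(0.94−0.88)² = 79.4.
At s = 79.4: P(θ<0.94) ≈ 0.971. Adjusting to match 0.95 gives s ≈ 61.32.
So α = 0.88·61.32 ≈ 53.96, β = 0.12·61.32 ≈ 7.36.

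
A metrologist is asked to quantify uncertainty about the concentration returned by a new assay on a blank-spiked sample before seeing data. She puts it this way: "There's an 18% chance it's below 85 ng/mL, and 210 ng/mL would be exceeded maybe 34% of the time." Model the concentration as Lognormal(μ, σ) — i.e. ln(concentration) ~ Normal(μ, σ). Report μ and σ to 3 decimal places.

μ ≈ 5.066, σ ≈ 0.681

If T ~ Lognormal(μ,σ) then ln T ~ Normal(μ,σ), so the p-quantile of ln T is μ + z_p·σ.
ln(85) = 4.443 and ln(210) = 5.347; z_{0.18} = -0.9154, z_{0.66} = 0.4125.
σ = (5.347 − 4.443)/(0.4125 − (-0.9154)) = 0.681.
μ = 4.443 − (-0.9154)·0.681 = 5.066.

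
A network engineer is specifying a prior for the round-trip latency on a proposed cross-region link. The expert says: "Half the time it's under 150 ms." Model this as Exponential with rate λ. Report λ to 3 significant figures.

λ ≈ 0.00462

Exponential median = ln 2 / λ, so λ = ln 2 / 150.0 = 0.00462.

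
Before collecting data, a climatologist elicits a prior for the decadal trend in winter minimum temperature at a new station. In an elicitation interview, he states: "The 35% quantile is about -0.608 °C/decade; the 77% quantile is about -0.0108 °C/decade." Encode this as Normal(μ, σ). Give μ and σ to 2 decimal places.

μ = -0.40, σ = 0.53

The p-quantile of Normal(μ,σ) is μ + z_p·σ, with z_{0.35} = -0.3853 and z_{0.77} = 0.7388.
Eliminate σ: μ = (z₂·x₁ − z₁·x₂)/(z₂ − z₁) = (0.7388·-0.608 − (-0.3853)·-0.0108)/1.124 = -0.40.
Then σ = (x₂ − x₁)/(z₂ − z₁) = (-0.0108 − -0.608)/1.124 = 0.53.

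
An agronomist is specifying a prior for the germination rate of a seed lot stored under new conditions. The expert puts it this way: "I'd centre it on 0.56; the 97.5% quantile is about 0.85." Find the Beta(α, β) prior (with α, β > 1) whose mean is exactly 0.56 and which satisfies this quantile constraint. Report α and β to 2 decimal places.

α ≈ 4.87, β ≈ 3.83

With mean 0.56 fixed, write α = 0.56s, β = 0.44s where s = α+β.
Need P(θ < 0.85) = 0.975 under Beta(0.56s, 0.44s). Normal approximation: (q−m)/√(m(1−m)/s) ≈ z_{0.975} = 1.96, so s ≈ 0.56·0.44·(1.96)²/(0.85−0.56)² = 11.3.
At s = 11.3: P(θ<0.85) ≈ 0.988. Adjusting to match 0.975 gives s ≈ 8.70.
So α = 0.56·8.70 ≈ 4.87, β = 0.44·8.70 ≈ 3.83.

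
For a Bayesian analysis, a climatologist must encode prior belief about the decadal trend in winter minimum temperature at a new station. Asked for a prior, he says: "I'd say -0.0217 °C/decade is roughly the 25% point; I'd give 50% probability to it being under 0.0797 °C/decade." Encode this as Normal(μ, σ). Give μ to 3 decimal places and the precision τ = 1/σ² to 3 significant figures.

μ = 0.080, τ = 44.2

The p-quantile of Normal(μ,σ) is μ + z_p·σ, with z_{0.25} = -0.6745 and z_{0.5} = 0.
Eliminate σ: μ = (z₂·x₁ − z₁·x₂)/(z₂ − z₁) = (0·-0.0217 − (-0.6745)·0.0797)/0.6745 = 0.080.
Then σ = (x₂ − x₁)/(z₂ − z₁) = (0.0797 − -0.0217)/0.6745 = 0.150.
Precision τ = 1/σ² = 1/0.1503² = 44.2.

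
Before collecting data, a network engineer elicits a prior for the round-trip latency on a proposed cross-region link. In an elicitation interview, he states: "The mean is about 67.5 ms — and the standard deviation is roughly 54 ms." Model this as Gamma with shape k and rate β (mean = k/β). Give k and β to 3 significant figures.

k ≈ 1.56, β ≈ 0.0231

For Gamma(k, rate β): mean = k/β, variance = k/β², so CV = 1/√k.
CV = SD/mean = 54/67.5 = 0.8, hence k = 1/CV² = 1.56.
Then β = k/mean = 1.56/67.5 = 0.0231.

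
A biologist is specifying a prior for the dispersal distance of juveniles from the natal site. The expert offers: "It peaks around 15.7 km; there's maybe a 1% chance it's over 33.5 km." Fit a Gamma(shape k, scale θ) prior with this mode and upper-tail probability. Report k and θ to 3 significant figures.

k ≈ 9.44, θ ≈ 1.86

Gamma(k,θ) with k>1 has mode (k−1)θ, so θ = 15.7/(k−1).
Need P(X < 33.5) = 0.99 with θ tied to k this way. Start at k = 2, θ = 15.7: P(X<33.5) ≈ 0.629.
Too low — raise k to concentrate. Iterating converges to k ≈ 9.44.
Then θ = 15.7/(9.44−1) ≈ 1.86.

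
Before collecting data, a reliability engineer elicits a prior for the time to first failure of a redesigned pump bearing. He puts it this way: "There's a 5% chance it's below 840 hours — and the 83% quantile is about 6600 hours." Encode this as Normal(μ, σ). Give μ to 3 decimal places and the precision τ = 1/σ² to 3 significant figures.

The p-quantile of Normal(μ,σ) is μ + z_p·σ, with z_{0.05} = -1.645 and z_{0.83} = 0.9542.
Eliminate σ: μ = (z₂·x₁ − z₁·x₂)/(z₂ − z₁) = (0.9542·840 − (-1.645)·6600)/2.599 = 4485.359.
Then σ = (x₂ − x₁)/(z₂ − z₁) = (6600 − 840)/2.599 = 2216.221.
Precision τ = 1/σ² = 1/2216² = 2.04e-07.

μ = 4485.359, τ = 2.04e-07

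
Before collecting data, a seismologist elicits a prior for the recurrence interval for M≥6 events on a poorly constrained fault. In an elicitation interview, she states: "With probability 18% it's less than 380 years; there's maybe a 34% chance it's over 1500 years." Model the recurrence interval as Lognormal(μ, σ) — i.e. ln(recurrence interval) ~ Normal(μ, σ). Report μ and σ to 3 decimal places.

If T ~ Lognormal(μ,σ) then ln T ~ Normal(μ,σ), so the p-quantile of ln T is μ + z_p·σ.
ln(380) = 5.94 and ln(1500) = 7.313; z_{0.18} = -0.9154, z_{0.66} = 0.4125.
σ = (7.313 − 5.94)/(0.4125 − (-0.9154)) = 1.034.
μ = 5.94 − (-0.9154)·1.034 = 6.887.

μ ≈ 6.887, σ ≈ 1.034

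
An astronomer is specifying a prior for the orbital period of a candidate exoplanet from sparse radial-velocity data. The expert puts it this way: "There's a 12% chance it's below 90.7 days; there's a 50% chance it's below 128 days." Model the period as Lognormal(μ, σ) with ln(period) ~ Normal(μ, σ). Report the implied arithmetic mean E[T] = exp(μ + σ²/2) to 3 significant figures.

If T ~ Lognormal(μ,σ) then ln T ~ Normal(μ,σ), so the p-quantile of ln T is μ + z_p·σ.
ln(90.7) = 4.508 and ln(128) = 4.852; z_{0.12} = -1.175, z_{0.5} = 0.
σ = (4.852 − 4.508)/(0 − (-1.175)) = 0.293.
μ = 4.508 − (-1.175)·0.293 = 4.852.
E[T] = exp(μ + σ²/2) = exp(4.852 + 0.0430) = 134 days.

E[T] ≈ 134 days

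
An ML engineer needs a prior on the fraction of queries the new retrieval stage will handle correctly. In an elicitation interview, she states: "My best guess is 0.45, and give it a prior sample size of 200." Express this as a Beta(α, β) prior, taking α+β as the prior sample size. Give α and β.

α = 90, β = 110

Under the effective-sample-size interpretation, Beta(α, β) has prior mean α/(α+β) and prior sample size α+β.
So α+β = 200 and α/(α+β) = 0.45, giving α = 0.45·200 = 90 and β = 200 − 90 = 110.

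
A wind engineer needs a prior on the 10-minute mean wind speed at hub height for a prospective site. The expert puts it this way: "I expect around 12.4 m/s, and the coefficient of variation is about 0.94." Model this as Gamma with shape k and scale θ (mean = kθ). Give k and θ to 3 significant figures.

For Gamma(k, scale θ): mean = kθ, variance = kθ², so CV = 1/√k.
CV = 0.94, hence k = 1/CV² = 1.13.
Then θ = mean/k = 12.4/1.13 = 11.

k ≈ 1.13, θ ≈ 11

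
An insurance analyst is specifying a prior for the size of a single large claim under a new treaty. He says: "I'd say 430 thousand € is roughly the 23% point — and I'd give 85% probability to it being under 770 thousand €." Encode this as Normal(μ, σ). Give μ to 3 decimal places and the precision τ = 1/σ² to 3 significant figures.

The p-quantile of Normal(μ,σ) is μ + z_p·σ, with z_{0.23} = -0.7388 and z_{0.85} = 1.036.
Eliminate σ: μ = (z₂·x₁ − z₁·x₂)/(z₂ − z₁) = (1.036·430 − (-0.7388)·770)/1.775 = 571.503.
Then σ = (x₂ − x₁)/(z₂ − z₁) = (770 − 430)/1.775 = 191.519.
Precision τ = 1/σ² = 1/191.5² = 2.73e-05.

μ = 571.503, τ = 2.73e-05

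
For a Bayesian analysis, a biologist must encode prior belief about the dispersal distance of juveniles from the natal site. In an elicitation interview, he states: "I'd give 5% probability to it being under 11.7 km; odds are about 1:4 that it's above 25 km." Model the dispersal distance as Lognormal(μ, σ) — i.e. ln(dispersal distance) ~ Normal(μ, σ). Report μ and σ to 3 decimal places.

If T ~ Lognormal(μ,σ) then ln T ~ Normal(μ,σ), so the p-quantile of ln T is μ + z_p·σ.
ln(11.7) = 2.46 and ln(25) = 3.219; z_{0.05} = -1.645, z_{0.8} = 0.8416.
σ = (3.219 − 2.46)/(0.8416 − (-1.645)) = 0.305.
μ = 2.46 − (-1.645)·0.305 = 2.962.

μ ≈ 2.962, σ ≈ 0.305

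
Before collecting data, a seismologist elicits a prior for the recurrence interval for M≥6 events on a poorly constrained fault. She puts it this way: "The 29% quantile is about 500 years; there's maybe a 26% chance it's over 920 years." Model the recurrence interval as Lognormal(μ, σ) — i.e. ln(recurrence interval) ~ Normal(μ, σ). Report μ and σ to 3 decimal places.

μ ≈ 6.497, σ ≈ 0.510

If T ~ Lognormal(μ,σ) then ln T ~ Normal(μ,σ), so the p-quantile of ln T is μ + z_p·σ.
ln(500) = 6.215 and ln(920) = 6.824; z_{0.29} = -0.5534, z_{0.74} = 0.6433.
σ = (6.824 − 6.215)/(0.6433 − (-0.5534)) = 0.510.
μ = 6.215 − (-0.5534)·0.510 = 6.497.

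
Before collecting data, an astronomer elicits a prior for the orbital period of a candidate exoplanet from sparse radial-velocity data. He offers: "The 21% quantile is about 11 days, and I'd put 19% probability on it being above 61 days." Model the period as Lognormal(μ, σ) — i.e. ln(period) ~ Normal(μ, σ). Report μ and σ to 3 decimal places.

If T ~ Lognormal(μ,σ) then ln T ~ Normal(μ,σ), so the p-quantile of ln T is μ + z_p·σ.
ln(11) = 2.398 and ln(61) = 4.111; z_{0.21} = -0.8064, z_{0.81} = 0.8779.
σ = (4.111 − 2.398)/(0.8779 − (-0.8064)) = 1.017.
μ = 2.398 − (-0.8064)·1.017 = 3.218.

μ ≈ 3.218, σ ≈ 1.017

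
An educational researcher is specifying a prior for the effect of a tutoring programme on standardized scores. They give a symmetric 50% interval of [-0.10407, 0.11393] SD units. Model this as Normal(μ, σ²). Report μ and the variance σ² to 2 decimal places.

A symmetric 50% interval runs μ ± z·σ with z = 0.6745.
Half-width = 0.109, so σ = 0.109/0.6745 = 0.162 and σ² = 0.03.
μ is the interval midpoint, 0.00.

μ = 0.00, σ² = 0.03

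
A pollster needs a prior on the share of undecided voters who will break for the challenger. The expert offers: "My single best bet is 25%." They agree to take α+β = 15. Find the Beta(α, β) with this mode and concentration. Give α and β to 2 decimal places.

For α,β > 1 the Beta mode is (α−1)/(α+β−2). With α+β = 15, the mode is (α−1)/13.
Set (α−1)/13 = 0.25 → α = 1 + 0.25·13 = 4.25.
β = 15 − α = 10.75.

α = 4.25, β = 10.75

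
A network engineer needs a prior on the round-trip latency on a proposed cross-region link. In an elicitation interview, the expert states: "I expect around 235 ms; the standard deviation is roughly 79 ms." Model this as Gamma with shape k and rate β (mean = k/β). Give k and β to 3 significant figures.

For Gamma(k, rate β): mean = k/β, variance = k/β², so CV = 1/√k.
CV = SD/mean = 79/235 = 0.3362, hence k = 1/CV² = 8.85.
Then β = k/mean = 8.85/235 = 0.0377.

k ≈ 8.85, β ≈ 0.0377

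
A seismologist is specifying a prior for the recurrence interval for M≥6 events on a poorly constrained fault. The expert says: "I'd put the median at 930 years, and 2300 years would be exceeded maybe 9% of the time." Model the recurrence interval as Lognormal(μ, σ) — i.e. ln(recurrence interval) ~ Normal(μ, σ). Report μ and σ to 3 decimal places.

μ ≈ 6.835, σ ≈ 0.675

If T ~ Lognormal(μ,σ) then ln T ~ Normal(μ,σ), so the p-quantile of ln T is μ + z_p·σ.
ln(930) = 6.835 and ln(2300) = 7.741; z_{0.5} = 0, z_{0.91} = 1.341.
σ = (7.741 − 6.835)/(1.341 − (0)) = 0.675.
μ = 6.835 − (0)·0.675 = 6.835.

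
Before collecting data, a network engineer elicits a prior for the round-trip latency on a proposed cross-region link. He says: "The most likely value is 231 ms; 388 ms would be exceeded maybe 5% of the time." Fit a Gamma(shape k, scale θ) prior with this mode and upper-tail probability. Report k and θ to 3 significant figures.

k ≈ 11.4, θ ≈ 22.2

Gamma(k,θ) with k>1 has mode (k−1)θ, so θ = 231/(k−1).
Need P(X < 388) = 0.95 with θ tied to k this way. Start at k = 2, θ = 231: P(X<388) ≈ 0.500.
Too low — raise k to concentrate. Iterating converges to k ≈ 11.4.
Then θ = 231/(11.4−1) ≈ 22.2.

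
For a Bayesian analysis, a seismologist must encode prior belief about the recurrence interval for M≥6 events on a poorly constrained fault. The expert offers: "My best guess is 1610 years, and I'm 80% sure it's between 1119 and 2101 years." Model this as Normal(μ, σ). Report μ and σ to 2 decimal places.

A symmetric 80% interval runs μ ± z·σ with z = 1.282.
Half-width = 491, so σ = 491/1.282 = 383.13.
μ is the stated best guess, 1610.00.

μ = 1610.00, σ = 383.13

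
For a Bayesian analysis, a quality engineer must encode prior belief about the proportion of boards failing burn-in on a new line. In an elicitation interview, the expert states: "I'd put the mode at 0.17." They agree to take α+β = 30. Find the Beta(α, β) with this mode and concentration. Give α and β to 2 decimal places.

α = 5.76, β = 24.24

For α,β > 1 the Beta mode is (α−1)/(α+β−2). With α+β = 30, the mode is (α−1)/28.
Set (α−1)/28 = 0.17 → α = 1 + 0.17·28 = 5.76.
β = 30 − α = 24.24.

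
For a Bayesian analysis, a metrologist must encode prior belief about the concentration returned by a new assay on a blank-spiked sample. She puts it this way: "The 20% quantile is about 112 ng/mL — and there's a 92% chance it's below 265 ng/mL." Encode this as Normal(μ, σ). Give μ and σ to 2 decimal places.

μ = 169.31, σ = 68.10

For Normal(μ,σ), the p-quantile is μ + z_p·σ. Here z_{0.2} = -0.8416, z_{0.92} = 1.405.
So 112 = μ − 0.8416σ and 265 = μ + 1.405σ.
Subtracting: σ = (265 − 112)/(1.405 − (-0.8416)) = 68.10.
Then μ = 112 − (-0.8416)·68.10 = 169.31.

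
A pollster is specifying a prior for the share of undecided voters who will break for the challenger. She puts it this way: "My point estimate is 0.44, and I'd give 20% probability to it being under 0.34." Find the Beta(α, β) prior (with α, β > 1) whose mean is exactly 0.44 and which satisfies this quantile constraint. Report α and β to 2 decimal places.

With mean 0.44 fixed, write α = 0.44s, β = 0.56s where s = α+β.
Need P(θ < 0.34) = 0.2 under Beta(0.44s, 0.56s). Normal approximation: (q−m)/√(m(1−m)/s) ≈ z_{0.2} = -0.842, so s ≈ 0.44·0.56·(-0.842)²/(0.34−0.44)² = 17.5.
At s = 17.5: P(θ<0.34) ≈ 0.202. Adjusting to match 0.2 gives s ≈ 17.78.
So α = 0.44·17.78 ≈ 7.82, β = 0.56·17.78 ≈ 9.96.

α ≈ 7.82, β ≈ 9.96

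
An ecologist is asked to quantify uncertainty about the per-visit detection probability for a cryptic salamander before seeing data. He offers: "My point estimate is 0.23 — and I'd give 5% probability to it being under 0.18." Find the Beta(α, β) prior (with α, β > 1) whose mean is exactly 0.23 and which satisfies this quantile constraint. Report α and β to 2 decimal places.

With mean 0.23 fixed, write α = 0.23s, β = 0.77s where s = α+β.
Need P(θ < 0.18) = 0.05 under Beta(0.23s, 0.77s). Normal approximation: (q−m)/√(m(1−m)/s) ≈ z_{0.05} = -1.64, so s ≈ 0.23·0.77·(-1.64)²/(0.18−0.23)² = 191.7.
At s = 191.7: P(θ<0.18) ≈ 0.044. Adjusting to match 0.05 gives s ≈ 177.80.
So α = 0.23·177.80 ≈ 40.89, β = 0.77·177.80 ≈ 136.90.

α ≈ 40.89, β ≈ 136.90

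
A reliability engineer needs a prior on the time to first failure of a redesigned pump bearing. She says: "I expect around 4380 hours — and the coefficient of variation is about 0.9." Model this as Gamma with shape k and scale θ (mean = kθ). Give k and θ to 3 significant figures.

k ≈ 1.23, θ ≈ 3550

For Gamma(k, scale θ): mean = kθ, variance = kθ², so CV = 1/√k.
CV = 0.9, hence k = 1/CV² = 1.23.
Then θ = mean/k = 4380/1.23 = 3550.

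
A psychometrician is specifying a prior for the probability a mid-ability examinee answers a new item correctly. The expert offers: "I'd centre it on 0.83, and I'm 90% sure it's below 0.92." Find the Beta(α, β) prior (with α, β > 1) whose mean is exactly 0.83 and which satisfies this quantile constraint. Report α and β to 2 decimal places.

With mean 0.83 fixed, write α = 0.83s, β = 0.17s where s = α+β.
Need P(θ < 0.92) = 0.9 under Beta(0.83s, 0.17s). Normal approximation: (q−m)/√(m(1−m)/s) ≈ z_{0.9} = 1.28, so s ≈ 0.83·0.17·(1.28)²/(0.92−0.83)² = 28.6.
At s = 28.6: P(θ<0.92) ≈ 0.924. Adjusting to match 0.9 gives s ≈ 23.67.
So α = 0.83·23.67 ≈ 19.65, β = 0.17·23.67 ≈ 4.02.

α ≈ 19.65, β ≈ 4.02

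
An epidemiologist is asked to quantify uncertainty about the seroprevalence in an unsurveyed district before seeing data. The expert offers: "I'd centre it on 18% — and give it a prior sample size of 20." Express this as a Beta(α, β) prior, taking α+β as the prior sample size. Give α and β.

Under the effective-sample-size interpretation, Beta(α, β) has prior mean α/(α+β) and prior sample size α+β.
So α+β = 20 and α/(α+β) = 0.18, giving α = 0.18·20 = 3.6 and β = 20 − 3.6 = 16.4.

α = 3.6, β = 16.4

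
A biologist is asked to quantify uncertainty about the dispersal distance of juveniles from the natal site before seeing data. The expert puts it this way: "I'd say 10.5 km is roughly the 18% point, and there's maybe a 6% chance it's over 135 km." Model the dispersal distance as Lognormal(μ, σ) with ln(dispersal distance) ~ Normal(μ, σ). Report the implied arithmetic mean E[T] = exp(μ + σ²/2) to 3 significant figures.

If T ~ Lognormal(μ,σ) then ln T ~ Normal(μ,σ), so the p-quantile of ln T is μ + z_p·σ.
ln(10.5) = 2.351 and ln(135) = 4.905; z_{0.18} = -0.9154, z_{0.94} = 1.555.
σ = (4.905 − 2.351)/(1.555 − (-0.9154)) = 1.034.
μ = 2.351 − (-0.9154)·1.034 = 3.298.
E[T] = exp(μ + σ²/2) = exp(3.298 + 0.5345) = 46.2 km.

E[T] ≈ 46.2 km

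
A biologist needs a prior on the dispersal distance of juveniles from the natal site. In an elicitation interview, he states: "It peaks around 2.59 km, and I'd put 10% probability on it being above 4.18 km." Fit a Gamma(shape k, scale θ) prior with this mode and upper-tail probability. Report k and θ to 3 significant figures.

k ≈ 9.21, θ ≈ 0.315

Gamma(k,θ) with k>1 has mode (k−1)θ, so θ = 2.59/(k−1).
Need P(X < 4.18) = 0.9 with θ tied to k this way. Start at k = 2, θ = 2.59: P(X<4.18) ≈ 0.480.
Too low — raise k to concentrate. Iterating converges to k ≈ 9.21.
Then θ = 2.59/(9.21−1) ≈ 0.315.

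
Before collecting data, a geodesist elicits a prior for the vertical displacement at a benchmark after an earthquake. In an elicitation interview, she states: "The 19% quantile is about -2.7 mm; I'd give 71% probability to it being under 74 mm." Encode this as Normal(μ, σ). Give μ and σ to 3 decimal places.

For Normal(μ,σ), the p-quantile is μ + z_p·σ. Here z_{0.19} = -0.8779, z_{0.71} = 0.5534.
So -2.7 = μ − 0.8779σ and 74 = μ + 0.5534σ.
Subtracting: σ = (74 − -2.7)/(0.5534 − (-0.8779)) = 53.588.
Then μ = -2.7 − (-0.8779)·53.588 = 44.345.

μ = 44.345, σ = 53.588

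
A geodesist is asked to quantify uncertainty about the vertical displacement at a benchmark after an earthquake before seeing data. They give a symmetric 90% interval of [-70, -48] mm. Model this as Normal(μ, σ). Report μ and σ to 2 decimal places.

μ = -59.00, σ = 6.69

A symmetric 90% interval runs μ ± z·σ with z = 1.645.
Half-width = 11, so σ = 11/1.645 = 6.69.
μ is the interval midpoint, -59.00.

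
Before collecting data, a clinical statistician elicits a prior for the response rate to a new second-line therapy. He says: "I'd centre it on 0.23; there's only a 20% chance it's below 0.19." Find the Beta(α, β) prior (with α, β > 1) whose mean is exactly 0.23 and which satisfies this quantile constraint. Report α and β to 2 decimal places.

α ≈ 18.52, β ≈ 62.01

With mean 0.23 fixed, write α = 0.23s, β = 0.77s where s = α+β.
Need P(θ < 0.19) = 0.2 under Beta(0.23s, 0.77s). Normal approximation: (q−m)/√(m(1−m)/s) ≈ z_{0.2} = -0.842, so s ≈ 0.23·0.77·(-0.842)²/(0.19−0.23)² = 78.4.
At s = 78.4: P(θ<0.19) ≈ 0.204. Adjusting to match 0.2 gives s ≈ 80.53.
So α = 0.23·80.53 ≈ 18.52, β = 0.77·80.53 ≈ 62.01.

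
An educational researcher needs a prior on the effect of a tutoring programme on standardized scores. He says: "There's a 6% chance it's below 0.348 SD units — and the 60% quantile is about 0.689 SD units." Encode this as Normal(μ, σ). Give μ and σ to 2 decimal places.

μ = 0.64, σ = 0.19

The p-quantile of Normal(μ,σ) is μ + z_p·σ, with z_{0.06} = -1.555 and z_{0.6} = 0.2533.
Eliminate σ: μ = (z₂·x₁ − z₁·x₂)/(z₂ − z₁) = (0.2533·0.348 − (-1.555)·0.689)/1.808 = 0.64.
Then σ = (x₂ − x₁)/(z₂ − z₁) = (0.689 − 0.348)/1.808 = 0.19.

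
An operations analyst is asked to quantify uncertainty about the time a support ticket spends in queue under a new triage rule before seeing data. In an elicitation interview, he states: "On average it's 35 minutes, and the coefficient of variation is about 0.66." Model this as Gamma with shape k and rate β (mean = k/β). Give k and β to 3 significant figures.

k ≈ 2.3, β ≈ 0.0656

For Gamma(k, rate β): mean = k/β, variance = k/β², so CV = 1/√k.
CV = 0.66, hence k = 1/CV² = 2.3.
Then β = k/mean = 2.3/35 = 0.0656.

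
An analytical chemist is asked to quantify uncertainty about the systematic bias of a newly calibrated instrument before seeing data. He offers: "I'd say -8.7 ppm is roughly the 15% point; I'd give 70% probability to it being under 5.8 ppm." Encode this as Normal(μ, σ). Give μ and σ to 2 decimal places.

μ = 0.93, σ = 9.29

For Normal(μ,σ), the p-quantile is μ + z_p·σ. Here z_{0.15} = -1.036, z_{0.7} = 0.5244.
So -8.7 = μ − 1.036σ and 5.8 = μ + 0.5244σ.
Subtracting: σ = (5.8 − -8.7)/(0.5244 − (-1.036)) = 9.29.
Then μ = -8.7 − (-1.036)·9.29 = 0.93.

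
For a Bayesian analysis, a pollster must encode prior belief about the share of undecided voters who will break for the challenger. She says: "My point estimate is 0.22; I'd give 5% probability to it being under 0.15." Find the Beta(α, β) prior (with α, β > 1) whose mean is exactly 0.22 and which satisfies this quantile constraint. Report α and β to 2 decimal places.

With mean 0.22 fixed, write α = 0.22s, β = 0.78s where s = α+β.
Need P(θ < 0.15) = 0.05 under Beta(0.22s, 0.78s). Normal approximation: (q−m)/√(m(1−m)/s) ≈ z_{0.05} = -1.64, so s ≈ 0.22·0.78·(-1.64)²/(0.15−0.22)² = 94.7.
At s = 94.7: P(θ<0.15) ≈ 0.040. Adjusting to match 0.05 gives s ≈ 83.91.
So α = 0.22·83.91 ≈ 18.46, β = 0.78·83.91 ≈ 65.45.

α ≈ 18.46, β ≈ 65.45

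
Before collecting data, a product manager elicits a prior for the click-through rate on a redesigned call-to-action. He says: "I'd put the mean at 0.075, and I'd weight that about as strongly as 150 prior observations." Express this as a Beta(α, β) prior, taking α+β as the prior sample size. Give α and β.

Under the effective-sample-size interpretation, Beta(α, β) has prior mean α/(α+β) and prior sample size α+β.
So α+β = 150 and α/(α+β) = 0.075, giving α = 0.075·150 = 11.25 and β = 150 − 11.25 = 138.75.

α = 11.25, β = 138.75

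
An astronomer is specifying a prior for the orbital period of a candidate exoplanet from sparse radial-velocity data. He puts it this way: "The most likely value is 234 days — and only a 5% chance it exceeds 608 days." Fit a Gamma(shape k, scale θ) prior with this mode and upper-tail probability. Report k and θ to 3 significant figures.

k ≈ 3.96, θ ≈ 78.9

Gamma(k,θ) with k>1 has mode (k−1)θ, so θ = 234/(k−1).
Need P(X < 608) = 0.95 with θ tied to k this way. Start at k = 2, θ = 234: P(X<608) ≈ 0.732.
Too low — raise k to concentrate. Iterating converges to k ≈ 3.96.
Then θ = 234/(3.96−1) ≈ 78.9.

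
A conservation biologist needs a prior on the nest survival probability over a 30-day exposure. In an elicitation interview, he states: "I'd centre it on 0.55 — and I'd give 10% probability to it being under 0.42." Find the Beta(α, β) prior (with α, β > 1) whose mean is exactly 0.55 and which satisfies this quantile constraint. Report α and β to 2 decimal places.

α ≈ 13.23, β ≈ 10.82

With mean 0.55 fixed, write α = 0.55s, β = 0.45s where s = α+β.
Need P(θ < 0.42) = 0.1 under Beta(0.55s, 0.45s). Normal approximation: (q−m)/√(m(1−m)/s) ≈ z_{0.1} = -1.28, so s ≈ 0.55·0.45·(-1.28)²/(0.42−0.55)² = 24.1.
At s = 24.1: P(θ<0.42) ≈ 0.100. Adjusting to match 0.1 gives s ≈ 24.05.
So α = 0.55·24.05 ≈ 13.23, β = 0.45·24.05 ≈ 10.82.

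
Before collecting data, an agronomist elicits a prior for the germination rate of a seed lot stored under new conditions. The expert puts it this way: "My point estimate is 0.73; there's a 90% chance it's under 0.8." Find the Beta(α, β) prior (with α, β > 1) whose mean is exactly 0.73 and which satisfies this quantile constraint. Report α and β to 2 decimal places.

α ≈ 45.60, β ≈ 16.87

With mean 0.73 fixed, write α = 0.73s, β = 0.27s where s = α+β.
Need P(θ < 0.8) = 0.9 under Beta(0.73s, 0.27s). Normal approximation: (q−m)/√(m(1−m)/s) ≈ z_{0.9} = 1.28, so s ≈ 0.73·0.27·(1.28)²/(0.8−0.73)² = 66.1.
At s = 66.1: P(θ<0.8) ≈ 0.907. Adjusting to match 0.9 gives s ≈ 62.47.
So α = 0.73·62.47 ≈ 45.60, β = 0.27·62.47 ≈ 16.87.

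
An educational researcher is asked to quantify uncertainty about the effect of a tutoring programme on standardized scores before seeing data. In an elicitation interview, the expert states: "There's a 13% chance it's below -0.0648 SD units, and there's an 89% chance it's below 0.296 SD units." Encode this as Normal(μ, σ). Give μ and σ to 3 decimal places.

μ = 0.108, σ = 0.153

The p-quantile of Normal(μ,σ) is μ + z_p·σ, with z_{0.13} = -1.126 and z_{0.89} = 1.227.
Eliminate σ: μ = (z₂·x₁ − z₁·x₂)/(z₂ − z₁) = (1.227·-0.0648 − (-1.126)·0.296)/2.353 = 0.108.
Then σ = (x₂ − x₁)/(z₂ − z₁) = (0.296 − -0.0648)/2.353 = 0.153.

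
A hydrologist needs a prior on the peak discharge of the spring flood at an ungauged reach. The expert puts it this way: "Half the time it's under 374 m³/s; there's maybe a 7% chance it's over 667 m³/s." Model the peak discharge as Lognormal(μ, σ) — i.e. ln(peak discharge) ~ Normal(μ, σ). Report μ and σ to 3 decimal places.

If T ~ Lognormal(μ,σ) then ln T ~ Normal(μ,σ), so the p-quantile of ln T is μ + z_p·σ.
ln(374) = 5.924 and ln(667) = 6.503; z_{0.5} = 0, z_{0.93} = 1.476.
σ = (6.503 − 5.924)/(1.476 − (0)) = 0.392.
μ = 5.924 − (0)·0.392 = 5.924.

μ ≈ 5.924, σ ≈ 0.392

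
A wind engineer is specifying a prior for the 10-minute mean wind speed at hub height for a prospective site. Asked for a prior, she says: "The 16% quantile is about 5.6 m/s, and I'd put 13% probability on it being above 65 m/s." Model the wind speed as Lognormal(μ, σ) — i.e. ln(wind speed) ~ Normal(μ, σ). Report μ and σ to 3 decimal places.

If T ~ Lognormal(μ,σ) then ln T ~ Normal(μ,σ), so the p-quantile of ln T is μ + z_p·σ.
ln(5.6) = 1.723 and ln(65) = 4.174; z_{0.16} = -0.9945, z_{0.87} = 1.126.
σ = (4.174 − 1.723)/(1.126 − (-0.9945)) = 1.156.
μ = 1.723 − (-0.9945)·1.156 = 2.872.

μ ≈ 2.872, σ ≈ 1.156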